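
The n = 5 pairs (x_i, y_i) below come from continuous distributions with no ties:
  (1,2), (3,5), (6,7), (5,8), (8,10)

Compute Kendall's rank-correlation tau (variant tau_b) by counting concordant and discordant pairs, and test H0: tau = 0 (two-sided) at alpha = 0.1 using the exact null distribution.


Step 1: Enumerate the 10 unordered pairs (i,j) with i<j and classify each by sign(x_j-x_i) * sign(y_j-y_i).
  (1,2):dx=+2,dy=+3->C; (1,3):dx=+5,dy=+5->C; (1,4):dx=+4,dy=+6->C; (1,5):dx=+7,dy=+8->C
  (2,3):dx=+3,dy=+2->C; (2,4):dx=+2,dy=+3->C; (2,5):dx=+5,dy=+5->C; (3,4):dx=-1,dy=+1->D
  (3,5):dx=+2,dy=+3->C; (4,5):dx=+3,dy=+2->C
Step 2: C = 9, D = 1, total pairs = 10.
Step 3: tau = (C - D)/(n(n-1)/2) = (9 - 1)/10 = 0.800000.
Step 4: Exact two-sided p-value (enumerate n! = 120 permutations of y under H0): p = 0.083333.
Step 5: alpha = 0.1. reject H0.

tau_b = 0.8000 (C=9, D=1), p = 0.083333, reject H0.


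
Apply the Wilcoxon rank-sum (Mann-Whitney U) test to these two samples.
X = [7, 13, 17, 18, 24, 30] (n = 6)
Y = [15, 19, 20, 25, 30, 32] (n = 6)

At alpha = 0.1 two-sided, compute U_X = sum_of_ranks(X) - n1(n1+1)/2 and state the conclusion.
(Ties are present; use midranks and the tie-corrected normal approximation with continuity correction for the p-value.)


Step 1: Combine and sort all 12 observations; assign midranks.
sorted (value, group): (7,X), (13,X), (15,Y), (17,X), (18,X), (19,Y), (20,Y), (24,X), (25,Y), (30,X), (30,Y), (32,Y)
ranks: 7->1, 13->2, 15->3, 17->4, 18->5, 19->6, 20->7, 24->8, 25->9, 30->10.5, 30->10.5, 32->12
Step 2: Rank sum for X: R1 = 1 + 2 + 4 + 5 + 8 + 10.5 = 30.5.
Step 3: U_X = R1 - n1(n1+1)/2 = 30.5 - 6*7/2 = 30.5 - 21 = 9.5.
       U_Y = n1*n2 - U_X = 36 - 9.5 = 26.5.
Step 4: Ties are present, so use the tie-corrected normal approximation (with continuity correction) for the p-value.
Step 5: p-value = 0.199397; compare to alpha = 0.1. fail to reject H0.

U_X = 9.5, p = 0.199397, fail to reject H0 at alpha = 0.1.


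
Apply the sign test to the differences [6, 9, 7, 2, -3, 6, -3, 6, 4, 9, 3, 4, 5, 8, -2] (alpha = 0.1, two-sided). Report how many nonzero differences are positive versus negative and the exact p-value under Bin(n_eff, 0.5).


Step 1: Discard zero differences. Original n = 15; n_eff = number of nonzero differences = 15.
Nonzero differences (with sign): +6, +9, +7, +2, -3, +6, -3, +6, +4, +9, +3, +4, +5, +8, -2
Step 2: Count signs: positive = 12, negative = 3.
Step 3: Under H0: P(positive) = 0.5, so the number of positives S ~ Bin(15, 0.5).
Step 4: Two-sided exact p-value = sum of Bin(15,0.5) probabilities at or below the observed probability = 0.035156.
Step 5: alpha = 0.1. reject H0.

n_eff = 15, pos = 12, neg = 3, p = 0.035156, reject H0.


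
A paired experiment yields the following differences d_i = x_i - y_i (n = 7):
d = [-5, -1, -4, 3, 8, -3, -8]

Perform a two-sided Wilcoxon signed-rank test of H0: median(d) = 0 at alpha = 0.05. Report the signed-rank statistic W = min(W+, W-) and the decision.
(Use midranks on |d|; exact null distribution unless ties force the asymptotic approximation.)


Step 1: Drop any zero differences (none here) and take |d_i|.
|d| = [5, 1, 4, 3, 8, 3, 8]
Step 2: Midrank |d_i| (ties get averaged ranks).
ranks: |5|->5, |1|->1, |4|->4, |3|->2.5, |8|->6.5, |3|->2.5, |8|->6.5
Step 3: Attach original signs; sum ranks with positive sign and with negative sign.
W+ = 2.5 + 6.5 = 9
W- = 5 + 1 + 4 + 2.5 + 6.5 = 19
(Check: W+ + W- = 28 should equal n(n+1)/2 = 28.)
Step 4: Test statistic W = min(W+, W-) = 9.
Step 5: Ties in |d|, so use the tie-corrected normal approximation.
        E[W] = n(n+1)/4 = 7*8/4 = 14.
        Tie groups: |d|=3 (t=2), |d|=8 (t=2); sum(t^3 - t) = 12.
        Var[W] = n(n+1)(2n+1)/24 - sum(t^3-t)/48 = 840/24 - 12/48 = 34.75.
        z = (W - E[W]) / sqrt(Var[W]) = (9 - 14) / 5.8949 = -0.8482.
        Two-sided p = 2*Phi(z) = 0.396333.
Step 6: alpha = 0.05. fail to reject H0.

W+ = 9, W- = 19, W = min = 9, p = 0.396333, fail to reject H0.


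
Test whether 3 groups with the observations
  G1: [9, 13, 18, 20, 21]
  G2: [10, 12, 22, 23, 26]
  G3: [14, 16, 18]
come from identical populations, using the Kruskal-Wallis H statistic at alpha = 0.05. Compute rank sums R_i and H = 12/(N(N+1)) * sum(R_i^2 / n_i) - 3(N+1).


Step 1: Combine all N = 13 observations and assign midranks.
sorted (value, group, rank): (9,G1,1), (10,G2,2), (12,G2,3), (13,G1,4), (14,G3,5), (16,G3,6), (18,G1,7.5), (18,G3,7.5), (20,G1,9), (21,G1,10), (22,G2,11), (23,G2,12), (26,G2,13)
Step 2: Sum ranks within each group.
R_1 = 31.5 (n_1 = 5)
R_2 = 41 (n_2 = 5)
R_3 = 18.5 (n_3 = 3)
Step 3: H = 12/(N(N+1)) * sum(R_i^2/n_i) - 3(N+1)
     = 12/(13*14) * (31.5^2/5 + 41^2/5 + 18.5^2/3) - 3*14
     = 0.065934 * 648.733 - 42
     = 0.773626.
Step 4: Ties present; correction factor C = 1 - 6/(13^3 - 13) = 0.997253. Corrected H = 0.773626 / 0.997253 = 0.775758.
Step 5: Under H0, H ~ chi^2(2); p-value = 0.678495.
Step 6: alpha = 0.05. fail to reject H0.

H = 0.7758, df = 2, p = 0.678495, fail to reject H0.


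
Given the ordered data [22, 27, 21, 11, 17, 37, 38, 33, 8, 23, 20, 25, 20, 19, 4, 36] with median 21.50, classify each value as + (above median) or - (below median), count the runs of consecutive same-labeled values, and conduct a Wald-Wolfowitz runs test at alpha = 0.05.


Step 1: Compute median = 21.50; label A = above, B = below.
Labels in order: AABBBAAABABABBBA  (n_A = 8, n_B = 8)
Step 2: Count runs R = 9.
Step 3: Under H0 (random ordering), E[R] = 2*n_A*n_B/(n_A+n_B) + 1 = 2*8*8/16 + 1 = 9.0000.
        Var[R] = 2*n_A*n_B*(2*n_A*n_B - n_A - n_B) / ((n_A+n_B)^2 * (n_A+n_B-1)) = 14336/3840 = 3.7333.
        SD[R] = 1.9322.
Step 4: R = E[R], so z = 0 with no continuity correction.
Step 5: Two-sided p-value via normal approximation = 2*(1 - Phi(|z|)) = 1.000000.
Step 6: alpha = 0.05. fail to reject H0.

R = 9, z = 0.0000, p = 1.000000, fail to reject H0.


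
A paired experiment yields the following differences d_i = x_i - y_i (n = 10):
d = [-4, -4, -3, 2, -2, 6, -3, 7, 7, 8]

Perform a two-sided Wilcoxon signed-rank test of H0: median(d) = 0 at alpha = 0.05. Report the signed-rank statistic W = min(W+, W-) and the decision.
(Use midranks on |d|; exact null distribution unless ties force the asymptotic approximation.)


Step 1: Drop any zero differences (none here) and take |d_i|.
|d| = [4, 4, 3, 2, 2, 6, 3, 7, 7, 8]
Step 2: Midrank |d_i| (ties get averaged ranks).
ranks: |4|->5.5, |4|->5.5, |3|->3.5, |2|->1.5, |2|->1.5, |6|->7, |3|->3.5, |7|->8.5, |7|->8.5, |8|->10
Step 3: Attach original signs; sum ranks with positive sign and with negative sign.
W+ = 1.5 + 7 + 8.5 + 8.5 + 10 = 35.5
W- = 5.5 + 5.5 + 3.5 + 1.5 + 3.5 = 19.5
(Check: W+ + W- = 55 should equal n(n+1)/2 = 55.)
Step 4: Test statistic W = min(W+, W-) = 19.5.
Step 5: Ties in |d|, so use the tie-corrected normal approximation.
        E[W] = n(n+1)/4 = 10*11/4 = 27.5.
        Tie groups: |d|=2 (t=2), |d|=3 (t=2), |d|=4 (t=2), |d|=7 (t=2); sum(t^3 - t) = 24.
        Var[W] = n(n+1)(2n+1)/24 - sum(t^3-t)/48 = 2310/24 - 24/48 = 95.75.
        z = (W - E[W]) / sqrt(Var[W]) = (19.5 - 27.5) / 9.7852 = -0.8176.
        Two-sided p = 2*Phi(z) = 0.413607.
Step 6: alpha = 0.05. fail to reject H0.

W+ = 35.5, W- = 19.5, W = min = 19.5, p = 0.413607, fail to reject H0.


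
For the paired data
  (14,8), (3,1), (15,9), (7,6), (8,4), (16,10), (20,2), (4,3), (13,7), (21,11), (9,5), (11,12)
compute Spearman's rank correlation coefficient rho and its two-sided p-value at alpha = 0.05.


Step 1: Rank x and y separately (midranks; no ties here).
rank(x): 14->8, 3->1, 15->9, 7->3, 8->4, 16->10, 20->11, 4->2, 13->7, 21->12, 9->5, 11->6
rank(y): 8->8, 1->1, 9->9, 6->6, 4->4, 10->10, 2->2, 3->3, 7->7, 11->11, 5->5, 12->12
Step 2: d_i = R_x(i) - R_y(i); compute d_i^2.
  (8-8)^2=0, (1-1)^2=0, (9-9)^2=0, (3-6)^2=9, (4-4)^2=0, (10-10)^2=0, (11-2)^2=81, (2-3)^2=1, (7-7)^2=0, (12-11)^2=1, (5-5)^2=0, (6-12)^2=36
sum(d^2) = 128.
Step 3: rho = 1 - 6*128 / (12*(12^2 - 1)) = 1 - 768/1716 = 0.552448.
Step 4: Under H0, t = rho * sqrt((n-2)/(1-rho^2)) = 2.0959 ~ t(10).
Step 5: Two-sided p-value from the t-distribution with 10 df = 0.062511.
Step 6: alpha = 0.05. fail to reject H0.

rho = 0.5524, p = 0.062511, fail to reject H0 at alpha = 0.05.


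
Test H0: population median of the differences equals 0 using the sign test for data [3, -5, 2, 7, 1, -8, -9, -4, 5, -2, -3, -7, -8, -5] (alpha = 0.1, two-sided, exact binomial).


Step 1: Discard zero differences. Original n = 14; n_eff = number of nonzero differences = 14.
Nonzero differences (with sign): +3, -5, +2, +7, +1, -8, -9, -4, +5, -2, -3, -7, -8, -5
Step 2: Count signs: positive = 5, negative = 9.
Step 3: Under H0: P(positive) = 0.5, so the number of positives S ~ Bin(14, 0.5).
Step 4: Two-sided exact p-value = sum of Bin(14,0.5) probabilities at or below the observed probability = 0.423950.
Step 5: alpha = 0.1. fail to reject H0.

n_eff = 14, pos = 5, neg = 9, p = 0.423950, fail to reject H0.


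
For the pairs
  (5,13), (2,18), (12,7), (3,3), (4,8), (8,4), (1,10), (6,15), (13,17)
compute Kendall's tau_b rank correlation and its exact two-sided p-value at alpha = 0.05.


Step 1: Enumerate the 36 unordered pairs (i,j) with i<j and classify each by sign(x_j-x_i) * sign(y_j-y_i).
  (1,2):dx=-3,dy=+5->D; (1,3):dx=+7,dy=-6->D; (1,4):dx=-2,dy=-10->C; (1,5):dx=-1,dy=-5->C
  (1,6):dx=+3,dy=-9->D; (1,7):dx=-4,dy=-3->C; (1,8):dx=+1,dy=+2->C; (1,9):dx=+8,dy=+4->C
  (2,3):dx=+10,dy=-11->D; (2,4):dx=+1,dy=-15->D; (2,5):dx=+2,dy=-10->D; (2,6):dx=+6,dy=-14->D
  (2,7):dx=-1,dy=-8->C; (2,8):dx=+4,dy=-3->D; (2,9):dx=+11,dy=-1->D; (3,4):dx=-9,dy=-4->C
  (3,5):dx=-8,dy=+1->D; (3,6):dx=-4,dy=-3->C; (3,7):dx=-11,dy=+3->D; (3,8):dx=-6,dy=+8->D
  (3,9):dx=+1,dy=+10->C; (4,5):dx=+1,dy=+5->C; (4,6):dx=+5,dy=+1->C; (4,7):dx=-2,dy=+7->D
  (4,8):dx=+3,dy=+12->C; (4,9):dx=+10,dy=+14->C; (5,6):dx=+4,dy=-4->D; (5,7):dx=-3,dy=+2->D
  (5,8):dx=+2,dy=+7->C; (5,9):dx=+9,dy=+9->C; (6,7):dx=-7,dy=+6->D; (6,8):dx=-2,dy=+11->D
  (6,9):dx=+5,dy=+13->C; (7,8):dx=+5,dy=+5->C; (7,9):dx=+12,dy=+7->C; (8,9):dx=+7,dy=+2->C
Step 2: C = 19, D = 17, total pairs = 36.
Step 3: tau = (C - D)/(n(n-1)/2) = (19 - 17)/36 = 0.055556.
Step 4: Exact two-sided p-value (enumerate n! = 362880 permutations of y under H0): p = 0.919455.
Step 5: alpha = 0.05. fail to reject H0.

tau_b = 0.0556 (C=19, D=17), p = 0.919455, fail to reject H0.


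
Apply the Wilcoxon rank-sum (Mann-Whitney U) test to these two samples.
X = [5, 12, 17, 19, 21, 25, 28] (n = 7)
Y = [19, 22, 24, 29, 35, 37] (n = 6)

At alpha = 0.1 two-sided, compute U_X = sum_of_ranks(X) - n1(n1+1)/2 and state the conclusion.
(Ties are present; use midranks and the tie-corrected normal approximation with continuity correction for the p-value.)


Step 1: Combine and sort all 13 observations; assign midranks.
sorted (value, group): (5,X), (12,X), (17,X), (19,X), (19,Y), (21,X), (22,Y), (24,Y), (25,X), (28,X), (29,Y), (35,Y), (37,Y)
ranks: 5->1, 12->2, 17->3, 19->4.5, 19->4.5, 21->6, 22->7, 24->8, 25->9, 28->10, 29->11, 35->12, 37->13
Step 2: Rank sum for X: R1 = 1 + 2 + 3 + 4.5 + 6 + 9 + 10 = 35.5.
Step 3: U_X = R1 - n1(n1+1)/2 = 35.5 - 7*8/2 = 35.5 - 28 = 7.5.
       U_Y = n1*n2 - U_X = 42 - 7.5 = 34.5.
Step 4: Ties are present, so use the tie-corrected normal approximation (with continuity correction) for the p-value.
Step 5: p-value = 0.062928; compare to alpha = 0.1. reject H0.

U_X = 7.5, p = 0.062928, reject H0 at alpha = 0.1.


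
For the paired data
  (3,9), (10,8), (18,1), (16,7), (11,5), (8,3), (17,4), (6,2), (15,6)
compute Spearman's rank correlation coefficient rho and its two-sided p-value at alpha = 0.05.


Step 1: Rank x and y separately (midranks; no ties here).
rank(x): 3->1, 10->4, 18->9, 16->7, 11->5, 8->3, 17->8, 6->2, 15->6
rank(y): 9->9, 8->8, 1->1, 7->7, 5->5, 3->3, 4->4, 2->2, 6->6
Step 2: d_i = R_x(i) - R_y(i); compute d_i^2.
  (1-9)^2=64, (4-8)^2=16, (9-1)^2=64, (7-7)^2=0, (5-5)^2=0, (3-3)^2=0, (8-4)^2=16, (2-2)^2=0, (6-6)^2=0
sum(d^2) = 160.
Step 3: rho = 1 - 6*160 / (9*(9^2 - 1)) = 1 - 960/720 = -0.333333.
Step 4: Under H0, t = rho * sqrt((n-2)/(1-rho^2)) = -0.9354 ~ t(7).
Step 5: Two-sided p-value from the t-distribution with 7 df = 0.380713.
Step 6: alpha = 0.05. fail to reject H0.

rho = -0.3333, p = 0.380713, fail to reject H0 at alpha = 0.05.


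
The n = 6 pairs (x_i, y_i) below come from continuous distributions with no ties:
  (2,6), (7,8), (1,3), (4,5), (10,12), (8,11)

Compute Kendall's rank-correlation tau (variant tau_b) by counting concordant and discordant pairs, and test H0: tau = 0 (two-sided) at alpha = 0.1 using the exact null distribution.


Step 1: Enumerate the 15 unordered pairs (i,j) with i<j and classify each by sign(x_j-x_i) * sign(y_j-y_i).
  (1,2):dx=+5,dy=+2->C; (1,3):dx=-1,dy=-3->C; (1,4):dx=+2,dy=-1->D; (1,5):dx=+8,dy=+6->C
  (1,6):dx=+6,dy=+5->C; (2,3):dx=-6,dy=-5->C; (2,4):dx=-3,dy=-3->C; (2,5):dx=+3,dy=+4->C
  (2,6):dx=+1,dy=+3->C; (3,4):dx=+3,dy=+2->C; (3,5):dx=+9,dy=+9->C; (3,6):dx=+7,dy=+8->C
  (4,5):dx=+6,dy=+7->C; (4,6):dx=+4,dy=+6->C; (5,6):dx=-2,dy=-1->C
Step 2: C = 14, D = 1, total pairs = 15.
Step 3: tau = (C - D)/(n(n-1)/2) = (14 - 1)/15 = 0.866667.
Step 4: Exact two-sided p-value (enumerate n! = 720 permutations of y under H0): p = 0.016667.
Step 5: alpha = 0.1. reject H0.

tau_b = 0.8667 (C=14, D=1), p = 0.016667, reject H0.


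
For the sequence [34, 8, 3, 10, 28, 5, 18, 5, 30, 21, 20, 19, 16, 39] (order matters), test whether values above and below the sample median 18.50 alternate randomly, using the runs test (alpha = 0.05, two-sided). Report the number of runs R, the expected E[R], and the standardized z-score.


Step 1: Compute median = 18.50; label A = above, B = below.
Labels in order: ABBBABBBAAAABA  (n_A = 7, n_B = 7)
Step 2: Count runs R = 7.
Step 3: Under H0 (random ordering), E[R] = 2*n_A*n_B/(n_A+n_B) + 1 = 2*7*7/14 + 1 = 8.0000.
        Var[R] = 2*n_A*n_B*(2*n_A*n_B - n_A - n_B) / ((n_A+n_B)^2 * (n_A+n_B-1)) = 8232/2548 = 3.2308.
        SD[R] = 1.7974.
Step 4: Continuity-corrected z = (R + 0.5 - E[R]) / SD[R] = (7 + 0.5 - 8.0000) / 1.7974 = -0.2782.
Step 5: Two-sided p-value via normal approximation = 2*(1 - Phi(|z|)) = 0.780879.
Step 6: alpha = 0.05. fail to reject H0.

R = 7, z = -0.2782, p = 0.780879, fail to reject H0.


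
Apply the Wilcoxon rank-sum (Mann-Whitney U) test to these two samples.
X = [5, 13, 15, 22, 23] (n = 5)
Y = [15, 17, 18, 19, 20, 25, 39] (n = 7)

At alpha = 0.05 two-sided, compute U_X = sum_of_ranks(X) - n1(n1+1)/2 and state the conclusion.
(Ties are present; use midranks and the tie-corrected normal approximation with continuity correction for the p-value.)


Step 1: Combine and sort all 12 observations; assign midranks.
sorted (value, group): (5,X), (13,X), (15,X), (15,Y), (17,Y), (18,Y), (19,Y), (20,Y), (22,X), (23,X), (25,Y), (39,Y)
ranks: 5->1, 13->2, 15->3.5, 15->3.5, 17->5, 18->6, 19->7, 20->8, 22->9, 23->10, 25->11, 39->12
Step 2: Rank sum for X: R1 = 1 + 2 + 3.5 + 9 + 10 = 25.5.
Step 3: U_X = R1 - n1(n1+1)/2 = 25.5 - 5*6/2 = 25.5 - 15 = 10.5.
       U_Y = n1*n2 - U_X = 35 - 10.5 = 24.5.
Step 4: Ties are present, so use the tie-corrected normal approximation (with continuity correction) for the p-value.
Step 5: p-value = 0.290307; compare to alpha = 0.05. fail to reject H0.

U_X = 10.5, p = 0.290307, fail to reject H0 at alpha = 0.05.


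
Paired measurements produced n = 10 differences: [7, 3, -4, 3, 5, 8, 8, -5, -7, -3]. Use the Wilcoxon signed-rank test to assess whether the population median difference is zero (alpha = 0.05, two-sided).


Step 1: Drop any zero differences (none here) and take |d_i|.
|d| = [7, 3, 4, 3, 5, 8, 8, 5, 7, 3]
Step 2: Midrank |d_i| (ties get averaged ranks).
ranks: |7|->7.5, |3|->2, |4|->4, |3|->2, |5|->5.5, |8|->9.5, |8|->9.5, |5|->5.5, |7|->7.5, |3|->2
Step 3: Attach original signs; sum ranks with positive sign and with negative sign.
W+ = 7.5 + 2 + 2 + 5.5 + 9.5 + 9.5 = 36
W- = 4 + 5.5 + 7.5 + 2 = 19
(Check: W+ + W- = 55 should equal n(n+1)/2 = 55.)
Step 4: Test statistic W = min(W+, W-) = 19.
Step 5: Ties in |d|, so use the tie-corrected normal approximation.
        E[W] = n(n+1)/4 = 10*11/4 = 27.5.
        Tie groups: |d|=3 (t=3), |d|=5 (t=2), |d|=7 (t=2), |d|=8 (t=2); sum(t^3 - t) = 42.
        Var[W] = n(n+1)(2n+1)/24 - sum(t^3-t)/48 = 2310/24 - 42/48 = 95.375.
        z = (W - E[W]) / sqrt(Var[W]) = (19 - 27.5) / 9.7660 = -0.8704.
        Two-sided p = 2*Phi(z) = 0.384101.
Step 6: alpha = 0.05. fail to reject H0.

W+ = 36, W- = 19, W = min = 19, p = 0.384101, fail to reject H0.


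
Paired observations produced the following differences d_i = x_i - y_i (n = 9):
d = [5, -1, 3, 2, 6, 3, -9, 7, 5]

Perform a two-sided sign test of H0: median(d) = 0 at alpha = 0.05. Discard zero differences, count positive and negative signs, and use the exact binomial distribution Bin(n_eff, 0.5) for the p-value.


Step 1: Discard zero differences. Original n = 9; n_eff = number of nonzero differences = 9.
Nonzero differences (with sign): +5, -1, +3, +2, +6, +3, -9, +7, +5
Step 2: Count signs: positive = 7, negative = 2.
Step 3: Under H0: P(positive) = 0.5, so the number of positives S ~ Bin(9, 0.5).
Step 4: Two-sided exact p-value = sum of Bin(9,0.5) probabilities at or below the observed probability = 0.179688.
Step 5: alpha = 0.05. fail to reject H0.

n_eff = 9, pos = 7, neg = 2, p = 0.179688, fail to reject H0.


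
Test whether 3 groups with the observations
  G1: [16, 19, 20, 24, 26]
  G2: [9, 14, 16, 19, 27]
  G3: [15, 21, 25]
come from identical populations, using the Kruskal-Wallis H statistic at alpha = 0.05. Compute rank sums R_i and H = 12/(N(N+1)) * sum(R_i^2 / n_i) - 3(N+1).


Step 1: Combine all N = 13 observations and assign midranks.
sorted (value, group, rank): (9,G2,1), (14,G2,2), (15,G3,3), (16,G1,4.5), (16,G2,4.5), (19,G1,6.5), (19,G2,6.5), (20,G1,8), (21,G3,9), (24,G1,10), (25,G3,11), (26,G1,12), (27,G2,13)
Step 2: Sum ranks within each group.
R_1 = 41 (n_1 = 5)
R_2 = 27 (n_2 = 5)
R_3 = 23 (n_3 = 3)
Step 3: H = 12/(N(N+1)) * sum(R_i^2/n_i) - 3(N+1)
     = 12/(13*14) * (41^2/5 + 27^2/5 + 23^2/3) - 3*14
     = 0.065934 * 658.333 - 42
     = 1.406593.
Step 4: Ties present; correction factor C = 1 - 12/(13^3 - 13) = 0.994505. Corrected H = 1.406593 / 0.994505 = 1.414365.
Step 5: Under H0, H ~ chi^2(2); p-value = 0.493031.
Step 6: alpha = 0.05. fail to reject H0.

H = 1.4144, df = 2, p = 0.493031, fail to reject H0.


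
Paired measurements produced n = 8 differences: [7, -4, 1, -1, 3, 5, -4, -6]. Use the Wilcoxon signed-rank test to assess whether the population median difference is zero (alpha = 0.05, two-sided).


Step 1: Drop any zero differences (none here) and take |d_i|.
|d| = [7, 4, 1, 1, 3, 5, 4, 6]
Step 2: Midrank |d_i| (ties get averaged ranks).
ranks: |7|->8, |4|->4.5, |1|->1.5, |1|->1.5, |3|->3, |5|->6, |4|->4.5, |6|->7
Step 3: Attach original signs; sum ranks with positive sign and with negative sign.
W+ = 8 + 1.5 + 3 + 6 = 18.5
W- = 4.5 + 1.5 + 4.5 + 7 = 17.5
(Check: W+ + W- = 36 should equal n(n+1)/2 = 36.)
Step 4: Test statistic W = min(W+, W-) = 17.5.
Step 5: Ties in |d|, so use the tie-corrected normal approximation.
        E[W] = n(n+1)/4 = 8*9/4 = 18.
        Tie groups: |d|=1 (t=2), |d|=4 (t=2); sum(t^3 - t) = 12.
        Var[W] = n(n+1)(2n+1)/24 - sum(t^3-t)/48 = 1224/24 - 12/48 = 50.75.
        z = (W - E[W]) / sqrt(Var[W]) = (17.5 - 18) / 7.1239 = -0.0702.
        Two-sided p = 2*Phi(z) = 0.944045.
Step 6: alpha = 0.05. fail to reject H0.

W+ = 18.5, W- = 17.5, W = min = 17.5, p = 0.944045, fail to reject H0.


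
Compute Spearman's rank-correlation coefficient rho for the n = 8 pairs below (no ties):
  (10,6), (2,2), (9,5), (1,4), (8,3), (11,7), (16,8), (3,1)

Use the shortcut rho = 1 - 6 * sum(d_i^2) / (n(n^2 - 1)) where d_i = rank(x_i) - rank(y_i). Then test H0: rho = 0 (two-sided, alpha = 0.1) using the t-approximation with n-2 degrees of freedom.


Step 1: Rank x and y separately (midranks; no ties here).
rank(x): 10->6, 2->2, 9->5, 1->1, 8->4, 11->7, 16->8, 3->3
rank(y): 6->6, 2->2, 5->5, 4->4, 3->3, 7->7, 8->8, 1->1
Step 2: d_i = R_x(i) - R_y(i); compute d_i^2.
  (6-6)^2=0, (2-2)^2=0, (5-5)^2=0, (1-4)^2=9, (4-3)^2=1, (7-7)^2=0, (8-8)^2=0, (3-1)^2=4
sum(d^2) = 14.
Step 3: rho = 1 - 6*14 / (8*(8^2 - 1)) = 1 - 84/504 = 0.833333.
Step 4: Under H0, t = rho * sqrt((n-2)/(1-rho^2)) = 3.6927 ~ t(6).
Step 5: Two-sided p-value from the t-distribution with 6 df = 0.010176.
Step 6: alpha = 0.1. reject H0.

rho = 0.8333, p = 0.010176, reject H0 at alpha = 0.1.


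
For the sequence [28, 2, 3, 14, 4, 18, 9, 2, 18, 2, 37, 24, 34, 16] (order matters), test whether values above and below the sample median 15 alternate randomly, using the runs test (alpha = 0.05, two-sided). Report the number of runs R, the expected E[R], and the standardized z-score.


Step 1: Compute median = 15; label A = above, B = below.
Labels in order: ABBBBABBABAAAA  (n_A = 7, n_B = 7)
Step 2: Count runs R = 7.
Step 3: Under H0 (random ordering), E[R] = 2*n_A*n_B/(n_A+n_B) + 1 = 2*7*7/14 + 1 = 8.0000.
        Var[R] = 2*n_A*n_B*(2*n_A*n_B - n_A - n_B) / ((n_A+n_B)^2 * (n_A+n_B-1)) = 8232/2548 = 3.2308.
        SD[R] = 1.7974.
Step 4: Continuity-corrected z = (R + 0.5 - E[R]) / SD[R] = (7 + 0.5 - 8.0000) / 1.7974 = -0.2782.
Step 5: Two-sided p-value via normal approximation = 2*(1 - Phi(|z|)) = 0.780879.
Step 6: alpha = 0.05. fail to reject H0.

R = 7, z = -0.2782, p = 0.780879, fail to reject H0.


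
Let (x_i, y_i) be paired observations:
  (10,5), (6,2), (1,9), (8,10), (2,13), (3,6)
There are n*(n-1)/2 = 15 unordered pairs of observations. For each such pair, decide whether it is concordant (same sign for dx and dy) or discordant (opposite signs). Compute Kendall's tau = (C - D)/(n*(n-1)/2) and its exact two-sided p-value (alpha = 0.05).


Step 1: Enumerate the 15 unordered pairs (i,j) with i<j and classify each by sign(x_j-x_i) * sign(y_j-y_i).
  (1,2):dx=-4,dy=-3->C; (1,3):dx=-9,dy=+4->D; (1,4):dx=-2,dy=+5->D; (1,5):dx=-8,dy=+8->D
  (1,6):dx=-7,dy=+1->D; (2,3):dx=-5,dy=+7->D; (2,4):dx=+2,dy=+8->C; (2,5):dx=-4,dy=+11->D
  (2,6):dx=-3,dy=+4->D; (3,4):dx=+7,dy=+1->C; (3,5):dx=+1,dy=+4->C; (3,6):dx=+2,dy=-3->D
  (4,5):dx=-6,dy=+3->D; (4,6):dx=-5,dy=-4->C; (5,6):dx=+1,dy=-7->D
Step 2: C = 5, D = 10, total pairs = 15.
Step 3: tau = (C - D)/(n(n-1)/2) = (5 - 10)/15 = -0.333333.
Step 4: Exact two-sided p-value (enumerate n! = 720 permutations of y under H0): p = 0.469444.
Step 5: alpha = 0.05. fail to reject H0.

tau_b = -0.3333 (C=5, D=10), p = 0.469444, fail to reject H0.


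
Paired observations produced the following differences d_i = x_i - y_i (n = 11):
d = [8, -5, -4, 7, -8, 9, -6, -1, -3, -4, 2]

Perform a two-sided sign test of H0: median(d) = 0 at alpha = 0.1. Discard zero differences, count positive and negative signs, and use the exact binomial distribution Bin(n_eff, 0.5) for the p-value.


Step 1: Discard zero differences. Original n = 11; n_eff = number of nonzero differences = 11.
Nonzero differences (with sign): +8, -5, -4, +7, -8, +9, -6, -1, -3, -4, +2
Step 2: Count signs: positive = 4, negative = 7.
Step 3: Under H0: P(positive) = 0.5, so the number of positives S ~ Bin(11, 0.5).
Step 4: Two-sided exact p-value = sum of Bin(11,0.5) probabilities at or below the observed probability = 0.548828.
Step 5: alpha = 0.1. fail to reject H0.

n_eff = 11, pos = 4, neg = 7, p = 0.548828, fail to reject H0.


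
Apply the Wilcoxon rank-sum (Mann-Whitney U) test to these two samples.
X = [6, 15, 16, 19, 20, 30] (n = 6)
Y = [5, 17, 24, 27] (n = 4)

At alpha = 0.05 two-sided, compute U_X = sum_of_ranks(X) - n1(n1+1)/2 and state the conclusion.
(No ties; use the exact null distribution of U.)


Step 1: Combine and sort all 10 observations; assign midranks.
sorted (value, group): (5,Y), (6,X), (15,X), (16,X), (17,Y), (19,X), (20,X), (24,Y), (27,Y), (30,X)
ranks: 5->1, 6->2, 15->3, 16->4, 17->5, 19->6, 20->7, 24->8, 27->9, 30->10
Step 2: Rank sum for X: R1 = 2 + 3 + 4 + 6 + 7 + 10 = 32.
Step 3: U_X = R1 - n1(n1+1)/2 = 32 - 6*7/2 = 32 - 21 = 11.
       U_Y = n1*n2 - U_X = 24 - 11 = 13.
Step 4: No ties, so the exact null distribution of U (based on enumerating the C(10,6) = 210 equally likely rank assignments) gives the two-sided p-value.
Step 5: p-value = 0.914286; compare to alpha = 0.05. fail to reject H0.

U_X = 11, p = 0.914286, fail to reject H0 at alpha = 0.05.


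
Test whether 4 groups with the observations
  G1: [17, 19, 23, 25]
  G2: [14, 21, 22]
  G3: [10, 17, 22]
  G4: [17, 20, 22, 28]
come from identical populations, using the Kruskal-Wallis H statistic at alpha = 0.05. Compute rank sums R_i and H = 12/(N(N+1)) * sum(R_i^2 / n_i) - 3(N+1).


Step 1: Combine all N = 14 observations and assign midranks.
sorted (value, group, rank): (10,G3,1), (14,G2,2), (17,G1,4), (17,G3,4), (17,G4,4), (19,G1,6), (20,G4,7), (21,G2,8), (22,G2,10), (22,G3,10), (22,G4,10), (23,G1,12), (25,G1,13), (28,G4,14)
Step 2: Sum ranks within each group.
R_1 = 35 (n_1 = 4)
R_2 = 20 (n_2 = 3)
R_3 = 15 (n_3 = 3)
R_4 = 35 (n_4 = 4)
Step 3: H = 12/(N(N+1)) * sum(R_i^2/n_i) - 3(N+1)
     = 12/(14*15) * (35^2/4 + 20^2/3 + 15^2/3 + 35^2/4) - 3*15
     = 0.057143 * 820.833 - 45
     = 1.904762.
Step 4: Ties present; correction factor C = 1 - 48/(14^3 - 14) = 0.982418. Corrected H = 1.904762 / 0.982418 = 1.938852.
Step 5: Under H0, H ~ chi^2(3); p-value = 0.585195.
Step 6: alpha = 0.05. fail to reject H0.

H = 1.9389, df = 3, p = 0.585195, fail to reject H0.


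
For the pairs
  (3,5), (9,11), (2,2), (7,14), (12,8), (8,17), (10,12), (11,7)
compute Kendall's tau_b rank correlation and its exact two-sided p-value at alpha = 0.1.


Step 1: Enumerate the 28 unordered pairs (i,j) with i<j and classify each by sign(x_j-x_i) * sign(y_j-y_i).
  (1,2):dx=+6,dy=+6->C; (1,3):dx=-1,dy=-3->C; (1,4):dx=+4,dy=+9->C; (1,5):dx=+9,dy=+3->C
  (1,6):dx=+5,dy=+12->C; (1,7):dx=+7,dy=+7->C; (1,8):dx=+8,dy=+2->C; (2,3):dx=-7,dy=-9->C
  (2,4):dx=-2,dy=+3->D; (2,5):dx=+3,dy=-3->D; (2,6):dx=-1,dy=+6->D; (2,7):dx=+1,dy=+1->C
  (2,8):dx=+2,dy=-4->D; (3,4):dx=+5,dy=+12->C; (3,5):dx=+10,dy=+6->C; (3,6):dx=+6,dy=+15->C
  (3,7):dx=+8,dy=+10->C; (3,8):dx=+9,dy=+5->C; (4,5):dx=+5,dy=-6->D; (4,6):dx=+1,dy=+3->C
  (4,7):dx=+3,dy=-2->D; (4,8):dx=+4,dy=-7->D; (5,6):dx=-4,dy=+9->D; (5,7):dx=-2,dy=+4->D
  (5,8):dx=-1,dy=-1->C; (6,7):dx=+2,dy=-5->D; (6,8):dx=+3,dy=-10->D; (7,8):dx=+1,dy=-5->D
Step 2: C = 16, D = 12, total pairs = 28.
Step 3: tau = (C - D)/(n(n-1)/2) = (16 - 12)/28 = 0.142857.
Step 4: Exact two-sided p-value (enumerate n! = 40320 permutations of y under H0): p = 0.719544.
Step 5: alpha = 0.1. fail to reject H0.

tau_b = 0.1429 (C=16, D=12), p = 0.719544, fail to reject H0.


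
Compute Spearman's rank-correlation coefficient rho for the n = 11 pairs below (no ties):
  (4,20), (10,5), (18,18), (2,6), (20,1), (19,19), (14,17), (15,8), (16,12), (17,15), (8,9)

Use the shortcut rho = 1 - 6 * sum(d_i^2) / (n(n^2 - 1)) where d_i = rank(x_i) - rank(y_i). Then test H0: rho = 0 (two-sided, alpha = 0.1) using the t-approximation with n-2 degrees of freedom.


Step 1: Rank x and y separately (midranks; no ties here).
rank(x): 4->2, 10->4, 18->9, 2->1, 20->11, 19->10, 14->5, 15->6, 16->7, 17->8, 8->3
rank(y): 20->11, 5->2, 18->9, 6->3, 1->1, 19->10, 17->8, 8->4, 12->6, 15->7, 9->5
Step 2: d_i = R_x(i) - R_y(i); compute d_i^2.
  (2-11)^2=81, (4-2)^2=4, (9-9)^2=0, (1-3)^2=4, (11-1)^2=100, (10-10)^2=0, (5-8)^2=9, (6-4)^2=4, (7-6)^2=1, (8-7)^2=1, (3-5)^2=4
sum(d^2) = 208.
Step 3: rho = 1 - 6*208 / (11*(11^2 - 1)) = 1 - 1248/1320 = 0.054545.
Step 4: Under H0, t = rho * sqrt((n-2)/(1-rho^2)) = 0.1639 ~ t(9).
Step 5: Two-sided p-value from the t-distribution with 9 df = 0.873447.
Step 6: alpha = 0.1. fail to reject H0.

rho = 0.0545, p = 0.873447, fail to reject H0 at alpha = 0.1.


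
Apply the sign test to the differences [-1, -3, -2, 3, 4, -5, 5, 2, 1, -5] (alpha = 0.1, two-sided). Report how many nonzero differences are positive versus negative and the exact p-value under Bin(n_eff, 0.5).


Step 1: Discard zero differences. Original n = 10; n_eff = number of nonzero differences = 10.
Nonzero differences (with sign): -1, -3, -2, +3, +4, -5, +5, +2, +1, -5
Step 2: Count signs: positive = 5, negative = 5.
Step 3: Under H0: P(positive) = 0.5, so the number of positives S ~ Bin(10, 0.5).
Step 4: Two-sided exact p-value = sum of Bin(10,0.5) probabilities at or below the observed probability = 1.000000.
Step 5: alpha = 0.1. fail to reject H0.

n_eff = 10, pos = 5, neg = 5, p = 1.000000, fail to reject H0.


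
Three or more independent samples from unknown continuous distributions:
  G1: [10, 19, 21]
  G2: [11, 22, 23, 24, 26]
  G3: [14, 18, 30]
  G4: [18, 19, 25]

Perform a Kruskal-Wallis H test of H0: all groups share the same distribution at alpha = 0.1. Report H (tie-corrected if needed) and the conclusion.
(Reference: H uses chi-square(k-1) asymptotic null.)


Step 1: Combine all N = 14 observations and assign midranks.
sorted (value, group, rank): (10,G1,1), (11,G2,2), (14,G3,3), (18,G3,4.5), (18,G4,4.5), (19,G1,6.5), (19,G4,6.5), (21,G1,8), (22,G2,9), (23,G2,10), (24,G2,11), (25,G4,12), (26,G2,13), (30,G3,14)
Step 2: Sum ranks within each group.
R_1 = 15.5 (n_1 = 3)
R_2 = 45 (n_2 = 5)
R_3 = 21.5 (n_3 = 3)
R_4 = 23 (n_4 = 3)
Step 3: H = 12/(N(N+1)) * sum(R_i^2/n_i) - 3(N+1)
     = 12/(14*15) * (15.5^2/3 + 45^2/5 + 21.5^2/3 + 23^2/3) - 3*15
     = 0.057143 * 815.5 - 45
     = 1.600000.
Step 4: Ties present; correction factor C = 1 - 12/(14^3 - 14) = 0.995604. Corrected H = 1.600000 / 0.995604 = 1.607064.
Step 5: Under H0, H ~ chi^2(3); p-value = 0.657789.
Step 6: alpha = 0.1. fail to reject H0.

H = 1.6071, df = 3, p = 0.657789, fail to reject H0.


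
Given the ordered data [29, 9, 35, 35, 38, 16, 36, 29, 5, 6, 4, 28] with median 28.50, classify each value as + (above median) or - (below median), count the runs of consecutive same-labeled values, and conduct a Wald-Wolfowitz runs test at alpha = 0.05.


Step 1: Compute median = 28.50; label A = above, B = below.
Labels in order: ABAAABAABBBB  (n_A = 6, n_B = 6)
Step 2: Count runs R = 6.
Step 3: Under H0 (random ordering), E[R] = 2*n_A*n_B/(n_A+n_B) + 1 = 2*6*6/12 + 1 = 7.0000.
        Var[R] = 2*n_A*n_B*(2*n_A*n_B - n_A - n_B) / ((n_A+n_B)^2 * (n_A+n_B-1)) = 4320/1584 = 2.7273.
        SD[R] = 1.6514.
Step 4: Continuity-corrected z = (R + 0.5 - E[R]) / SD[R] = (6 + 0.5 - 7.0000) / 1.6514 = -0.3028.
Step 5: Two-sided p-value via normal approximation = 2*(1 - Phi(|z|)) = 0.762069.
Step 6: alpha = 0.05. fail to reject H0.

R = 6, z = -0.3028, p = 0.762069, fail to reject H0.


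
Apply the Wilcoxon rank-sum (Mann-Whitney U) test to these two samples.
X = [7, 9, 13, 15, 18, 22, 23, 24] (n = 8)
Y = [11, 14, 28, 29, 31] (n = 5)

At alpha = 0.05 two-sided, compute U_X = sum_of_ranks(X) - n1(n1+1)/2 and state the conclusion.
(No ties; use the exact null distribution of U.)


Step 1: Combine and sort all 13 observations; assign midranks.
sorted (value, group): (7,X), (9,X), (11,Y), (13,X), (14,Y), (15,X), (18,X), (22,X), (23,X), (24,X), (28,Y), (29,Y), (31,Y)
ranks: 7->1, 9->2, 11->3, 13->4, 14->5, 15->6, 18->7, 22->8, 23->9, 24->10, 28->11, 29->12, 31->13
Step 2: Rank sum for X: R1 = 1 + 2 + 4 + 6 + 7 + 8 + 9 + 10 = 47.
Step 3: U_X = R1 - n1(n1+1)/2 = 47 - 8*9/2 = 47 - 36 = 11.
       U_Y = n1*n2 - U_X = 40 - 11 = 29.
Step 4: No ties, so the exact null distribution of U (based on enumerating the C(13,8) = 1287 equally likely rank assignments) gives the two-sided p-value.
Step 5: p-value = 0.222222; compare to alpha = 0.05. fail to reject H0.

U_X = 11, p = 0.222222, fail to reject H0 at alpha = 0.05.


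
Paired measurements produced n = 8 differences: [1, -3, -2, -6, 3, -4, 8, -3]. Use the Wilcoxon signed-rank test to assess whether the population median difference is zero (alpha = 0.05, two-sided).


Step 1: Drop any zero differences (none here) and take |d_i|.
|d| = [1, 3, 2, 6, 3, 4, 8, 3]
Step 2: Midrank |d_i| (ties get averaged ranks).
ranks: |1|->1, |3|->4, |2|->2, |6|->7, |3|->4, |4|->6, |8|->8, |3|->4
Step 3: Attach original signs; sum ranks with positive sign and with negative sign.
W+ = 1 + 4 + 8 = 13
W- = 4 + 2 + 7 + 6 + 4 = 23
(Check: W+ + W- = 36 should equal n(n+1)/2 = 36.)
Step 4: Test statistic W = min(W+, W-) = 13.
Step 5: Ties in |d|, so use the tie-corrected normal approximation.
        E[W] = n(n+1)/4 = 8*9/4 = 18.
        Tie groups: |d|=3 (t=3); sum(t^3 - t) = 24.
        Var[W] = n(n+1)(2n+1)/24 - sum(t^3-t)/48 = 1224/24 - 24/48 = 50.5.
        z = (W - E[W]) / sqrt(Var[W]) = (13 - 18) / 7.1063 = -0.7036.
        Two-sided p = 2*Phi(z) = 0.481683.
Step 6: alpha = 0.05. fail to reject H0.

W+ = 13, W- = 23, W = min = 13, p = 0.481683, fail to reject H0.


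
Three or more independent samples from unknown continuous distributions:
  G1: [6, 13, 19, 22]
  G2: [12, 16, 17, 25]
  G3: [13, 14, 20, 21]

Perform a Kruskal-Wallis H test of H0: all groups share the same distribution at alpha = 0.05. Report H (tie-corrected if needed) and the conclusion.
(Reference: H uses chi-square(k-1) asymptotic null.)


Step 1: Combine all N = 12 observations and assign midranks.
sorted (value, group, rank): (6,G1,1), (12,G2,2), (13,G1,3.5), (13,G3,3.5), (14,G3,5), (16,G2,6), (17,G2,7), (19,G1,8), (20,G3,9), (21,G3,10), (22,G1,11), (25,G2,12)
Step 2: Sum ranks within each group.
R_1 = 23.5 (n_1 = 4)
R_2 = 27 (n_2 = 4)
R_3 = 27.5 (n_3 = 4)
Step 3: H = 12/(N(N+1)) * sum(R_i^2/n_i) - 3(N+1)
     = 12/(12*13) * (23.5^2/4 + 27^2/4 + 27.5^2/4) - 3*13
     = 0.076923 * 509.375 - 39
     = 0.182692.
Step 4: Ties present; correction factor C = 1 - 6/(12^3 - 12) = 0.996503. Corrected H = 0.182692 / 0.996503 = 0.183333.
Step 5: Under H0, H ~ chi^2(2); p-value = 0.912409.
Step 6: alpha = 0.05. fail to reject H0.

H = 0.1833, df = 2, p = 0.912409, fail to reject H0.


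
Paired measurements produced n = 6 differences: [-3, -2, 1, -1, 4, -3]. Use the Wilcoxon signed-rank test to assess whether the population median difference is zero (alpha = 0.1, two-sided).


Step 1: Drop any zero differences (none here) and take |d_i|.
|d| = [3, 2, 1, 1, 4, 3]
Step 2: Midrank |d_i| (ties get averaged ranks).
ranks: |3|->4.5, |2|->3, |1|->1.5, |1|->1.5, |4|->6, |3|->4.5
Step 3: Attach original signs; sum ranks with positive sign and with negative sign.
W+ = 1.5 + 6 = 7.5
W- = 4.5 + 3 + 1.5 + 4.5 = 13.5
(Check: W+ + W- = 21 should equal n(n+1)/2 = 21.)
Step 4: Test statistic W = min(W+, W-) = 7.5.
Step 5: Ties in |d|, so use the tie-corrected normal approximation.
        E[W] = n(n+1)/4 = 6*7/4 = 10.5.
        Tie groups: |d|=1 (t=2), |d|=3 (t=2); sum(t^3 - t) = 12.
        Var[W] = n(n+1)(2n+1)/24 - sum(t^3-t)/48 = 546/24 - 12/48 = 22.5.
        z = (W - E[W]) / sqrt(Var[W]) = (7.5 - 10.5) / 4.7434 = -0.6325.
        Two-sided p = 2*Phi(z) = 0.527089.
Step 6: alpha = 0.1. fail to reject H0.

W+ = 7.5, W- = 13.5, W = min = 7.5, p = 0.527089, fail to reject H0.


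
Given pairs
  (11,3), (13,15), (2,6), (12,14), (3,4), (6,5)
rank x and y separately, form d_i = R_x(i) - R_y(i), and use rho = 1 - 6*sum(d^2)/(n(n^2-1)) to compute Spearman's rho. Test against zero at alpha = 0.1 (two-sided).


Step 1: Rank x and y separately (midranks; no ties here).
rank(x): 11->4, 13->6, 2->1, 12->5, 3->2, 6->3
rank(y): 3->1, 15->6, 6->4, 14->5, 4->2, 5->3
Step 2: d_i = R_x(i) - R_y(i); compute d_i^2.
  (4-1)^2=9, (6-6)^2=0, (1-4)^2=9, (5-5)^2=0, (2-2)^2=0, (3-3)^2=0
sum(d^2) = 18.
Step 3: rho = 1 - 6*18 / (6*(6^2 - 1)) = 1 - 108/210 = 0.485714.
Step 4: Under H0, t = rho * sqrt((n-2)/(1-rho^2)) = 1.1113 ~ t(4).
Step 5: Two-sided p-value from the t-distribution with 4 df = 0.328723.
Step 6: alpha = 0.1. fail to reject H0.

rho = 0.4857, p = 0.328723, fail to reject H0 at alpha = 0.1.


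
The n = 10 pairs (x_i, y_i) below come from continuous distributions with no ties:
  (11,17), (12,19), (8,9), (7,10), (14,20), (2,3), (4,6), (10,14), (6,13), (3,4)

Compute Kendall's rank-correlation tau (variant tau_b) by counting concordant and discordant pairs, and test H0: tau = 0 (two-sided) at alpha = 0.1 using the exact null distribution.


Step 1: Enumerate the 45 unordered pairs (i,j) with i<j and classify each by sign(x_j-x_i) * sign(y_j-y_i).
  (1,2):dx=+1,dy=+2->C; (1,3):dx=-3,dy=-8->C; (1,4):dx=-4,dy=-7->C; (1,5):dx=+3,dy=+3->C
  (1,6):dx=-9,dy=-14->C; (1,7):dx=-7,dy=-11->C; (1,8):dx=-1,dy=-3->C; (1,9):dx=-5,dy=-4->C
  (1,10):dx=-8,dy=-13->C; (2,3):dx=-4,dy=-10->C; (2,4):dx=-5,dy=-9->C; (2,5):dx=+2,dy=+1->C
  (2,6):dx=-10,dy=-16->C; (2,7):dx=-8,dy=-13->C; (2,8):dx=-2,dy=-5->C; (2,9):dx=-6,dy=-6->C
  (2,10):dx=-9,dy=-15->C; (3,4):dx=-1,dy=+1->D; (3,5):dx=+6,dy=+11->C; (3,6):dx=-6,dy=-6->C
  (3,7):dx=-4,dy=-3->C; (3,8):dx=+2,dy=+5->C; (3,9):dx=-2,dy=+4->D; (3,10):dx=-5,dy=-5->C
  (4,5):dx=+7,dy=+10->C; (4,6):dx=-5,dy=-7->C; (4,7):dx=-3,dy=-4->C; (4,8):dx=+3,dy=+4->C
  (4,9):dx=-1,dy=+3->D; (4,10):dx=-4,dy=-6->C; (5,6):dx=-12,dy=-17->C; (5,7):dx=-10,dy=-14->C
  (5,8):dx=-4,dy=-6->C; (5,9):dx=-8,dy=-7->C; (5,10):dx=-11,dy=-16->C; (6,7):dx=+2,dy=+3->C
  (6,8):dx=+8,dy=+11->C; (6,9):dx=+4,dy=+10->C; (6,10):dx=+1,dy=+1->C; (7,8):dx=+6,dy=+8->C
  (7,9):dx=+2,dy=+7->C; (7,10):dx=-1,dy=-2->C; (8,9):dx=-4,dy=-1->C; (8,10):dx=-7,dy=-10->C
  (9,10):dx=-3,dy=-9->C
Step 2: C = 42, D = 3, total pairs = 45.
Step 3: tau = (C - D)/(n(n-1)/2) = (42 - 3)/45 = 0.866667.
Step 4: Exact two-sided p-value (enumerate n! = 3628800 permutations of y under H0): p = 0.000115.
Step 5: alpha = 0.1. reject H0.

tau_b = 0.8667 (C=42, D=3), p = 0.000115, reject H0.


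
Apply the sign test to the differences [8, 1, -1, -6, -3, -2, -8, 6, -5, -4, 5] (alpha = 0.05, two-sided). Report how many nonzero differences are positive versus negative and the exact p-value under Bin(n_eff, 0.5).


Step 1: Discard zero differences. Original n = 11; n_eff = number of nonzero differences = 11.
Nonzero differences (with sign): +8, +1, -1, -6, -3, -2, -8, +6, -5, -4, +5
Step 2: Count signs: positive = 4, negative = 7.
Step 3: Under H0: P(positive) = 0.5, so the number of positives S ~ Bin(11, 0.5).
Step 4: Two-sided exact p-value = sum of Bin(11,0.5) probabilities at or below the observed probability = 0.548828.
Step 5: alpha = 0.05. fail to reject H0.

n_eff = 11, pos = 4, neg = 7, p = 0.548828, fail to reject H0.


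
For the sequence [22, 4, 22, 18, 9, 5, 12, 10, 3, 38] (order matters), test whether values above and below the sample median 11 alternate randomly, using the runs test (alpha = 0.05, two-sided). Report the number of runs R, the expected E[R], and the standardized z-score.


Step 1: Compute median = 11; label A = above, B = below.
Labels in order: ABAABBABBA  (n_A = 5, n_B = 5)
Step 2: Count runs R = 7.
Step 3: Under H0 (random ordering), E[R] = 2*n_A*n_B/(n_A+n_B) + 1 = 2*5*5/10 + 1 = 6.0000.
        Var[R] = 2*n_A*n_B*(2*n_A*n_B - n_A - n_B) / ((n_A+n_B)^2 * (n_A+n_B-1)) = 2000/900 = 2.2222.
        SD[R] = 1.4907.
Step 4: Continuity-corrected z = (R - 0.5 - E[R]) / SD[R] = (7 - 0.5 - 6.0000) / 1.4907 = 0.3354.
Step 5: Two-sided p-value via normal approximation = 2*(1 - Phi(|z|)) = 0.737316.
Step 6: alpha = 0.05. fail to reject H0.

R = 7, z = 0.3354, p = 0.737316, fail to reject H0.


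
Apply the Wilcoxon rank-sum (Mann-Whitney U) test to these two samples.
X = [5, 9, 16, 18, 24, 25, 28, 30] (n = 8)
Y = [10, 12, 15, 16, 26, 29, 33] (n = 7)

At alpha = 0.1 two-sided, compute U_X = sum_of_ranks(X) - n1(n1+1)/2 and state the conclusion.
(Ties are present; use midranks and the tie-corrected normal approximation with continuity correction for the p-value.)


Step 1: Combine and sort all 15 observations; assign midranks.
sorted (value, group): (5,X), (9,X), (10,Y), (12,Y), (15,Y), (16,X), (16,Y), (18,X), (24,X), (25,X), (26,Y), (28,X), (29,Y), (30,X), (33,Y)
ranks: 5->1, 9->2, 10->3, 12->4, 15->5, 16->6.5, 16->6.5, 18->8, 24->9, 25->10, 26->11, 28->12, 29->13, 30->14, 33->15
Step 2: Rank sum for X: R1 = 1 + 2 + 6.5 + 8 + 9 + 10 + 12 + 14 = 62.5.
Step 3: U_X = R1 - n1(n1+1)/2 = 62.5 - 8*9/2 = 62.5 - 36 = 26.5.
       U_Y = n1*n2 - U_X = 56 - 26.5 = 29.5.
Step 4: Ties are present, so use the tie-corrected normal approximation (with continuity correction) for the p-value.
Step 5: p-value = 0.907786; compare to alpha = 0.1. fail to reject H0.

U_X = 26.5, p = 0.907786, fail to reject H0 at alpha = 0.1.


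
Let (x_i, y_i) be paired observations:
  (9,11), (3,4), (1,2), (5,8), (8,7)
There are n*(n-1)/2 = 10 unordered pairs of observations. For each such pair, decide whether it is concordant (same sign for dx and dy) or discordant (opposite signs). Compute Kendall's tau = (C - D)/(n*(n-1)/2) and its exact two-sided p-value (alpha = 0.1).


Step 1: Enumerate the 10 unordered pairs (i,j) with i<j and classify each by sign(x_j-x_i) * sign(y_j-y_i).
  (1,2):dx=-6,dy=-7->C; (1,3):dx=-8,dy=-9->C; (1,4):dx=-4,dy=-3->C; (1,5):dx=-1,dy=-4->C
  (2,3):dx=-2,dy=-2->C; (2,4):dx=+2,dy=+4->C; (2,5):dx=+5,dy=+3->C; (3,4):dx=+4,dy=+6->C
  (3,5):dx=+7,dy=+5->C; (4,5):dx=+3,dy=-1->D
Step 2: C = 9, D = 1, total pairs = 10.
Step 3: tau = (C - D)/(n(n-1)/2) = (9 - 1)/10 = 0.800000.
Step 4: Exact two-sided p-value (enumerate n! = 120 permutations of y under H0): p = 0.083333.
Step 5: alpha = 0.1. reject H0.

tau_b = 0.8000 (C=9, D=1), p = 0.083333, reject H0.
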